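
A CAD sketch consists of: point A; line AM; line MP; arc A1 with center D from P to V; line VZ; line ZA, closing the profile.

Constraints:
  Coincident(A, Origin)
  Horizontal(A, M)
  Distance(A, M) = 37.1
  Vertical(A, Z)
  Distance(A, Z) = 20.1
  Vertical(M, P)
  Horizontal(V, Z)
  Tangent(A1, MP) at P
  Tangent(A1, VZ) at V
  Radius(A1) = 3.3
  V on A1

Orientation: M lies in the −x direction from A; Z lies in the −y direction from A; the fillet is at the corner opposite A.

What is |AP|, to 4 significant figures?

40.73

A is at the origin; AM is horizontal with |AM| = 37.1 and M on the −x side, so M = (-37.10, 0.000). A and Z share the same x with |AZ| = 20.1 and Z on the −y side, so Z = (0.000, -20.10). The virtual corner opposite A is at (-37.10, -20.10). Since A1 is tangent to MP there, DP ⟂ MP and since A1 is tangent to VZ there, DV ⟂ VZ, with radius 3.3, so the center D sits 3.3 in from both sides at D = (-33.80, -16.80). That places the tangent points at P = (-37.10, -16.80) on MP and V = (-33.80, -20.10) on VZ. Then |AP| = |P − A| = 40.73.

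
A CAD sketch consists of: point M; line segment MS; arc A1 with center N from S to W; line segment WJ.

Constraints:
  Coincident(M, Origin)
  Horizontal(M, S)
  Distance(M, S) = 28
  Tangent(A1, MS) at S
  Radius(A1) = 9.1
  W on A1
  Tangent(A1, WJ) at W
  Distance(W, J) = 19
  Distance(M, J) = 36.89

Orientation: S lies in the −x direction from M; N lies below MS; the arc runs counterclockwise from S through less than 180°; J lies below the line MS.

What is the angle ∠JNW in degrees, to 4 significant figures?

64.41°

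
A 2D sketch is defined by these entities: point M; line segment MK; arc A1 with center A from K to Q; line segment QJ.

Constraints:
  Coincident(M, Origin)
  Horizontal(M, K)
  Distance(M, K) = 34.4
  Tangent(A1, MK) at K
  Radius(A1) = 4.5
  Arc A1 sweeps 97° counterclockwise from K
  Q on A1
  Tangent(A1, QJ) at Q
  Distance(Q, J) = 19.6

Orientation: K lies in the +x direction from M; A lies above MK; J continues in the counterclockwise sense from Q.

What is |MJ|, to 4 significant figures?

43.94

On A1, K sits at bearing -90° from A; a 97° counterclockwise sweep puts Q at bearing 7°, so Q = A + 4.5·(cos 7°, sin 7°) = (38.87, 5.048). Since A1 is tangent to QJ there, AQ ⟂ QJ, so QJ runs along (−sin 7°, cos 7°); with |QJ| = 19.6, J = (36.48, 24.50). Then |MJ| = |J − M| = 43.94.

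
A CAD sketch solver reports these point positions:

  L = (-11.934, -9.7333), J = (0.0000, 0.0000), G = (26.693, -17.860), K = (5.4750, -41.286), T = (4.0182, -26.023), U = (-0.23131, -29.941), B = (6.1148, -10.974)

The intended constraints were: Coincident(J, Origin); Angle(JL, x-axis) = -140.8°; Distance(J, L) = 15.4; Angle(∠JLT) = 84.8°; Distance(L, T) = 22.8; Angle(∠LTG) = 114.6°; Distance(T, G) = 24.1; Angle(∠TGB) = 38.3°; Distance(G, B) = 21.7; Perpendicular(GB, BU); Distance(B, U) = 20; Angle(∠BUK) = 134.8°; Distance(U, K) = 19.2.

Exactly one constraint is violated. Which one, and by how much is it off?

Distance(U, K) = 19.2 — off by 6.50.

J = (0.00, 0.00) ✓; JL at -140.8° ✓; |JL| = 15.40 ✓; ∠JLT = 84.80° ✓; |LT| = 22.80 ✓; ∠LTG = 114.6° ✓; |TG| = 24.10 ✓; ∠TGB = 38.30° ✓; |GB| = 21.70 ✓; ∠(GB, BU) = 90.00° ✓; |BU| = 20.00 ✓; ∠BUK = 134.8° ✓; |UK| = 12.70 ✗.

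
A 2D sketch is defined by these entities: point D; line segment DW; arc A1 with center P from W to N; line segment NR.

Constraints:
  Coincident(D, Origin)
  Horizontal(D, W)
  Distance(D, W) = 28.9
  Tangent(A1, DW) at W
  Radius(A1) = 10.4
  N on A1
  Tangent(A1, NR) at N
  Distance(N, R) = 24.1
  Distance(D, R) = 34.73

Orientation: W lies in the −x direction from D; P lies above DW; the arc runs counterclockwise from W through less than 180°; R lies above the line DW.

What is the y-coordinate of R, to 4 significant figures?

31.87

D is at the origin; DW is horizontal with |DW| = 28.9 and W on the −x side, so W = (-28.90, 0.000). Since A1 is tangent to DW there, PW ⟂ DW, so P = W + (0, 10.4) = (-28.90, 10.40). Since PN ⟂ NR (tangency), |PR| = √(10.4² + 24.1²) = 26.25 regardless of where N sits on A1. So R lies on both circle(D, 34.73) and circle(P, 26.25); the above-DW intersection is R = (-13.80, 31.87). N is the foot of the tangent from R: N = (-18.72, 8.278).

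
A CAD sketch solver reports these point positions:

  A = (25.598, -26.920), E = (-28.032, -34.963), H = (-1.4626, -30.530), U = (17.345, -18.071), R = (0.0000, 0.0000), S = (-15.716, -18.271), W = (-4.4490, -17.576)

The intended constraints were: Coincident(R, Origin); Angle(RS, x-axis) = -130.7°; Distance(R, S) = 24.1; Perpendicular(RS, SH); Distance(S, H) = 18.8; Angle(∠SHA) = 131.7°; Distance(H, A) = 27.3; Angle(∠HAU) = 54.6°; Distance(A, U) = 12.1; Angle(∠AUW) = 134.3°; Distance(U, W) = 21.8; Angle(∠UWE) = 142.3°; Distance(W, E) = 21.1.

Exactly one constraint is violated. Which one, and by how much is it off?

Distance(W, E) = 21.1 — off by 8.20.

R = (0.00, 0.00) ✓; RS at -130.7° ✓; |RS| = 24.10 ✓; ∠(RS, SH) = 90.00° ✓; |SH| = 18.80 ✓; ∠SHA = 131.7° ✓; |HA| = 27.30 ✓; ∠HAU = 54.59° ✓; |AU| = 12.10 ✓; ∠AUW = 134.3° ✓; |UW| = 21.80 ✓; ∠UWE = 142.3° ✓; |WE| = 29.30 ✗.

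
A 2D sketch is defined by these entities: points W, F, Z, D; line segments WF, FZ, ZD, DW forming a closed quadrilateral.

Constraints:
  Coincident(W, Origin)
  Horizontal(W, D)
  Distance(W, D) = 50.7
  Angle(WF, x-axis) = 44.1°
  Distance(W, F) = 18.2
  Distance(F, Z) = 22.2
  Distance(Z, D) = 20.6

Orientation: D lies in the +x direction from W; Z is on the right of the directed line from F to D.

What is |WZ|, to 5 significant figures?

30.193

Checks: |FZ| = 22.20 ✓; |ZD| = 20.60 ✓.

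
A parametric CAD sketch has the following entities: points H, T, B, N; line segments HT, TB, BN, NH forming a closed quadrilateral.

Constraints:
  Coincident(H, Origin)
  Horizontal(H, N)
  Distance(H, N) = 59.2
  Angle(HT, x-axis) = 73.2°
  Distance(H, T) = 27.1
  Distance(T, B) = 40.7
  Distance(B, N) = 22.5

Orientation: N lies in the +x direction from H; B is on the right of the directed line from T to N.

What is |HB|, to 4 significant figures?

36.94

Checks: |TB| = 40.70 ✓; |BN| = 22.50 ✓.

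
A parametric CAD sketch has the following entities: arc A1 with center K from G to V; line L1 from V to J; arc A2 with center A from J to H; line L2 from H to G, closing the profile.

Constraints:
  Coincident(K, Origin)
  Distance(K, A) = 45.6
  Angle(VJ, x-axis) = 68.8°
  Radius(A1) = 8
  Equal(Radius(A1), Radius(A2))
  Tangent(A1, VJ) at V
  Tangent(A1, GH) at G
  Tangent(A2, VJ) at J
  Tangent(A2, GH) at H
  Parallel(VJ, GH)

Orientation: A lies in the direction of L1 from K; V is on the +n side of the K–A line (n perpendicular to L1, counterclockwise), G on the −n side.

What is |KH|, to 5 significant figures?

46.296

The slot axis is L1's direction at 68.8°, so u = (cos 68.8°, sin 68.8°) = (0.36162, 0.93232) and n = (−sin 68.8°, cos 68.8°) = (-0.93232, 0.36162). K is at the origin and A lies 45.6 along u from K, so A = 45.6·u = (16.490, 42.514). Tangency of A1 to both parallel lines with radius 8.0 puts V and G at K ± 8.0·n: V = (-7.4586, 2.8930), G = (7.4586, -2.8930). Equal radii place J and H the same way about A: J = A + 8.0·n = (9.0315, 45.407), H = A − 8.0·n = (23.949, 39.621). Then |KH| = |H − K| = 46.296.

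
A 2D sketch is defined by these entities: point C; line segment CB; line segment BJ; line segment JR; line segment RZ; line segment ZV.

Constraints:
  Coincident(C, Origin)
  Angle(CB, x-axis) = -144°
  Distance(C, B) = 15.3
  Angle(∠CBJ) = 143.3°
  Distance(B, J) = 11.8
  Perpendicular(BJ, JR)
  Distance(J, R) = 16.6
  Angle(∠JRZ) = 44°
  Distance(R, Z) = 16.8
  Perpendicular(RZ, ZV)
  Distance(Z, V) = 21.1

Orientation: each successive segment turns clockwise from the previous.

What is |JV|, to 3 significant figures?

10.7

C is at the origin; CB runs at -144.0° with length 15.3, so B = (-12.4, -8.99). ∠CBJ = 143.3° gives BJ at 179° from the x-axis; with |BJ| = 11.8, J = (-24.2, -8.85). The perpendicularity gives JR at right angles to BJ, so JR runs at 89.3°; with |JR| = 16.6, R = (-24.0, 7.75). ∠JRZ = 44.0° gives RZ at -46.7° from the x-axis; with |RZ| = 16.8, Z = (-12.5, -4.48). RZ is perpendicular to ZV, so ZV runs at -137°; with |ZV| = 21.1, V = (-27.8, -18.9). Then |JV| = |V − J| = 10.7.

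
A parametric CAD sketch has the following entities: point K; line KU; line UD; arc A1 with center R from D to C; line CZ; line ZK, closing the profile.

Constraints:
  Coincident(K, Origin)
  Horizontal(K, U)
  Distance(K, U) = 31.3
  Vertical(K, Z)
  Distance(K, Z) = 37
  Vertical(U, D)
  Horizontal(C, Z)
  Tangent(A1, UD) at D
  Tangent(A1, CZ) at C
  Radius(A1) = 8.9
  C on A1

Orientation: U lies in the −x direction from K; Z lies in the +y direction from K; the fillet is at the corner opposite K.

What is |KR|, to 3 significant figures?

35.9

K and Z share the same x with |KZ| = 37.0 and Z on the +y side, so Z = (0.00, 37.0). The virtual corner opposite K is at (-31.3, 37.0). Tangency of A1 to UD means the radius RD is perpendicular to UD and A1 meets CZ tangentially, so RC is at right angles to CZ, with radius 8.9, so the center R sits 8.9 in from both sides at R = (-22.4, 28.1). Then |KR| = |R − K| = 35.9.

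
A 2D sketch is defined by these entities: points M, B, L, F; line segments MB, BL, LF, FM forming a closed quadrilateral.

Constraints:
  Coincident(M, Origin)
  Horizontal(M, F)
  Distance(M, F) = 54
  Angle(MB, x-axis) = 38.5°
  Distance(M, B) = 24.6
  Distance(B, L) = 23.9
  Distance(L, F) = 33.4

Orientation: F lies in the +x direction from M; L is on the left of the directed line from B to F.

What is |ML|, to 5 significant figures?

48.493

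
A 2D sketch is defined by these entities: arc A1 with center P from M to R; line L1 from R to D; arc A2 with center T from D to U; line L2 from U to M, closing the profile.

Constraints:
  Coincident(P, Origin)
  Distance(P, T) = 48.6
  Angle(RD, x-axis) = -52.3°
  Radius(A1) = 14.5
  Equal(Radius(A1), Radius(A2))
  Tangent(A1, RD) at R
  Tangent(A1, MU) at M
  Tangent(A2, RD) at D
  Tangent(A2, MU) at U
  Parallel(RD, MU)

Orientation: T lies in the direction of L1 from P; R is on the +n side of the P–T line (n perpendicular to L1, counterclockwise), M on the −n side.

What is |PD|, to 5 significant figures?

50.717

The slot axis is L1's direction at -52.3°, so u = (cos -52.3°, sin -52.3°) = (0.61153, -0.79122) and n = (−sin -52.3°, cos -52.3°) = (0.79122, 0.61153). P is at the origin and T lies 48.6 along u from P, so T = 48.6·u = (29.720, -38.453). Tangency of A1 to both parallel lines with radius 14.5 puts R and M at P ± 14.5·n: R = (11.473, 8.8671), M = (-11.473, -8.8671). Equal radii place D and U the same way about T: D = T + 14.5·n = (41.193, -29.586), U = T − 14.5·n = (18.247, -47.321). Then |PD| = |D − P| = 50.717.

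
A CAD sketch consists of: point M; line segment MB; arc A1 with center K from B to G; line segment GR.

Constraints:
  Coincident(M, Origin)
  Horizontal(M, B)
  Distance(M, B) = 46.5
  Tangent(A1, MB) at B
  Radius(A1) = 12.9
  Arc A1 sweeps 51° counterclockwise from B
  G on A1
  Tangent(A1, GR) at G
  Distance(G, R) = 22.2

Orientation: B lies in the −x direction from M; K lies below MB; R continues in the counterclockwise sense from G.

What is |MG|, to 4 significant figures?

56.73

M is at the origin; M and B share the same y with |MB| = 46.5 and B on the −x side, so B = (-46.50, 0.000). Tangency of A1 to MB means the radius KB is perpendicular to MB, so K = B + (0, -12.9) = (-46.50, -12.90). On A1, B sits at bearing 90° from K; a 51° counterclockwise sweep puts G at bearing 141°, so G = K + 12.9·(cos 141°, sin 141°) = (-56.53, -4.782). Then |MG| = |G − M| = 56.73.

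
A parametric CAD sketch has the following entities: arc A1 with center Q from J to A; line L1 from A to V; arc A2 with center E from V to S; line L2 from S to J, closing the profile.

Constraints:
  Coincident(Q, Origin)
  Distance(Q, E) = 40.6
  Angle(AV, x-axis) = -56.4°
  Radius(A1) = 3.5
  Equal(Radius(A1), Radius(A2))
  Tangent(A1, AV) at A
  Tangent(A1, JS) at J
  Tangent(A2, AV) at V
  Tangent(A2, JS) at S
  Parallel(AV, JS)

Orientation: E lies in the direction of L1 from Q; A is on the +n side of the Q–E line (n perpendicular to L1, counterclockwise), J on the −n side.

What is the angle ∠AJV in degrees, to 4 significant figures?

80.22°

The slot axis is L1's direction at -56.4°, so u = (cos -56.4°, sin -56.4°) = (0.5534, -0.8329) and n = (−sin -56.4°, cos -56.4°) = (0.8329, 0.5534). Q is at the origin and E lies 40.6 along u from Q, so E = 40.6·u = (22.47, -33.82). Tangency of A1 to both parallel lines with radius 3.5 puts A and J at Q ± 3.5·n: A = (2.915, 1.937), J = (-2.915, -1.937). Equal radii place V and S the same way about E: V = E + 3.5·n = (25.38, -31.88), S = E − 3.5·n = (19.55, -35.75). Then cos ∠AJV = JA·JV / (|JA||JV|), giving 80.22°.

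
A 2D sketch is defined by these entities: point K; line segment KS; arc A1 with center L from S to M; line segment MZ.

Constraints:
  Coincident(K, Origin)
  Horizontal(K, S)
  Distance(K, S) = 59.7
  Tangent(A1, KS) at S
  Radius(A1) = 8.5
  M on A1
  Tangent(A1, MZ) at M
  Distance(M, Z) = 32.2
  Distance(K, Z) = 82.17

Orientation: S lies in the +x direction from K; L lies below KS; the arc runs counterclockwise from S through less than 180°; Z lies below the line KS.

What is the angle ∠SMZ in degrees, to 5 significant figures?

116.67°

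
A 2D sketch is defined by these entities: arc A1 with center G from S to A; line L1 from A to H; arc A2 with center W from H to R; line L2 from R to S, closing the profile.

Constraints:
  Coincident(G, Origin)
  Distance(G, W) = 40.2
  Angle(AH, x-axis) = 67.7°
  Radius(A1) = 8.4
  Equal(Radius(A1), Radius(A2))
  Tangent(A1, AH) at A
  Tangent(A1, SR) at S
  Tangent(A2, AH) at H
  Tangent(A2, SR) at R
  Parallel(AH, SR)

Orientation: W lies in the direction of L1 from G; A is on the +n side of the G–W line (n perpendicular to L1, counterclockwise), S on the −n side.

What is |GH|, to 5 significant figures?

41.068

The slot axis is L1's direction at 67.7°, so u = (cos 67.7°, sin 67.7°) = (0.37946, 0.92521) and n = (−sin 67.7°, cos 67.7°) = (-0.92521, 0.37946). G is at the origin and W lies 40.2 along u from G, so W = 40.2·u = (15.254, 37.193). Tangency of A1 to both parallel lines with radius 8.4 puts A and S at G ± 8.4·n: A = (-7.7718, 3.1874), S = (7.7718, -3.1874). Equal radii place H and R the same way about W: H = W + 8.4·n = (7.4824, 40.381), R = W − 8.4·n = (23.026, 34.006). Then |GH| = |H − G| = 41.068.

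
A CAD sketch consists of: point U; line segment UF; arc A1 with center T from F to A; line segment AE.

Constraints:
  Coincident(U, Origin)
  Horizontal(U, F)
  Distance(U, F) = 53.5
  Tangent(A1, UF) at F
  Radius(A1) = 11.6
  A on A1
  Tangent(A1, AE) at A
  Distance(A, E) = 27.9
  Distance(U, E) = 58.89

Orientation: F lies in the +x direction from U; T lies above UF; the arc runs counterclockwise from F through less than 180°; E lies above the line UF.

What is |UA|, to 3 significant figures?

65.0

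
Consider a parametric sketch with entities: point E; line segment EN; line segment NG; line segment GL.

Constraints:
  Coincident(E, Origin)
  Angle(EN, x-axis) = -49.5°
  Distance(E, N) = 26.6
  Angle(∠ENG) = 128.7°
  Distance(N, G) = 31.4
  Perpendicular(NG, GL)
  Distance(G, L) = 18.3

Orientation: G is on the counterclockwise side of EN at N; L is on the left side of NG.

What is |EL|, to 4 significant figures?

48.09

E is at the origin; EN runs at -49.5° with length 26.6, so N = 26.6·(cos -49.5°, sin -49.5°) = (17.28, -20.23). ∠ENG = 128.7°, so NG runs at -49.5° + (180° − 128.7°) = 1.800° from the x-axis; with |NG| = 31.4, G = N + 31.4·(cos 1.800°, sin 1.800°) = (48.66, -19.24). NG is perpendicular to GL; with |GL| = 18.3 on the left of NG, L = G + 18.3·(-0.03141, 0.9995) = (48.09, -0.9495). Then |EL| = |L − E| = 48.09.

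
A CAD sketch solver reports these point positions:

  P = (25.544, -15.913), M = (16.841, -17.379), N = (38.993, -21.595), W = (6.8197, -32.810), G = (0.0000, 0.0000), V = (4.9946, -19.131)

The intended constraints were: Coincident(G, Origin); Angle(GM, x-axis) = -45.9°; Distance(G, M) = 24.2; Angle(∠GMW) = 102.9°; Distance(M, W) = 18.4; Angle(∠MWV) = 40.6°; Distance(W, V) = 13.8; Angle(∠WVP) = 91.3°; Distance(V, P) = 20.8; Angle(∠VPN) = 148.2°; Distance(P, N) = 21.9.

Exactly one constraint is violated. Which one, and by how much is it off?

Distance(P, N) = 21.9 — off by 7.30.

G = (0.00, 0.00) ✓; GM at -45.90° ✓; |GM| = 24.20 ✓; ∠GMW = 102.9° ✓; |MW| = 18.40 ✓; ∠MWV = 40.60° ✓; |WV| = 13.80 ✓; ∠WVP = 91.30° ✓; |VP| = 20.80 ✓; ∠VPN = 148.2° ✓; |PN| = 14.60 ✗.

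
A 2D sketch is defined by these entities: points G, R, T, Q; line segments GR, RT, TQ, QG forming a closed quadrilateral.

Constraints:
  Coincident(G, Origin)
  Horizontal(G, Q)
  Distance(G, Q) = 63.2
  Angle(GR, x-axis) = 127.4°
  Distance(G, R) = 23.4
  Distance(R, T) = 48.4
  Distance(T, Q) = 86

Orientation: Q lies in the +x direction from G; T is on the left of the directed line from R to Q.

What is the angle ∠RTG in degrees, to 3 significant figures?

18.8°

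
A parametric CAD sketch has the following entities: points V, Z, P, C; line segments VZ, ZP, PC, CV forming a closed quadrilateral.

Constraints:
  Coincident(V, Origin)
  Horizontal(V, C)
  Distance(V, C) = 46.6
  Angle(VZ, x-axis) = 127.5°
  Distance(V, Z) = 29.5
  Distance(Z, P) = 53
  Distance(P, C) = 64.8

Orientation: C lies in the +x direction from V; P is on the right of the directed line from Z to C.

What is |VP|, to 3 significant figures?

31.3

V is at the origin; V and C share the same y with |VC| = 46.6 and C in +x, so C = (46.6, 0). VZ runs at 127.5° with |VZ| = 29.5, so Z = (-18.0, 23.4). P is determined by |ZP| = 53.0 and |PC| = 64.8 together: it lies at the intersection of circle(Z, 53.0) and circle(C, 64.8). With |ZC| = 68.7, the foot of the radical line on ZC is 24.2 from Z and the perpendicular offset is √(53.0² − 24.2²) = 47.1. Taking the right-of-ZC solution: P = (-11.3, -29.2).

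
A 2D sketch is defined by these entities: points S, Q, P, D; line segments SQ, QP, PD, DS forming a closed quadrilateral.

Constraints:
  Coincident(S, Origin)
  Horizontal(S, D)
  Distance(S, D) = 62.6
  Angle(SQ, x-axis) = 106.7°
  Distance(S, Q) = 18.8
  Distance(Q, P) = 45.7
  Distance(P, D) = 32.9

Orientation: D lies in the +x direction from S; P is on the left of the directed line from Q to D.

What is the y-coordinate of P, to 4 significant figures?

23.84

Checks: |QP| = 45.70 ✓; |PD| = 32.90 ✓.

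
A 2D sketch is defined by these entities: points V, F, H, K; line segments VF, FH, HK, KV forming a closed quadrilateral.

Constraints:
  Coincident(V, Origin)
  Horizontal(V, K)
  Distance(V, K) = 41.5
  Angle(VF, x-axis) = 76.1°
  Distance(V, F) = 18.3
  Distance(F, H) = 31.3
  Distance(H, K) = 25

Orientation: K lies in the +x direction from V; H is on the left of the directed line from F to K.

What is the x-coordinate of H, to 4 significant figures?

35.04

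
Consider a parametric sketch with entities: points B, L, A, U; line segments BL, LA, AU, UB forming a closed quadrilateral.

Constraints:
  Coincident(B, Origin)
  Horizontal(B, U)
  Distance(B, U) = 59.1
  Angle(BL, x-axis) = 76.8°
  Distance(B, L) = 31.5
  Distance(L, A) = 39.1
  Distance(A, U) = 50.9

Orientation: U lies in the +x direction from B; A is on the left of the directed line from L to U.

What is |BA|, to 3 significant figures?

64.0

B is at the origin; BU is horizontal with |BU| = 59.1 and U in +x, so U = (59.1, 0). BL runs at 76.8° with |BL| = 31.5, so L = (7.19, 30.7). A is determined by |LA| = 39.1 and |AU| = 50.9 together: it lies at the intersection of circle(L, 39.1) and circle(U, 50.9). With |LU| = 60.3, the foot of the radical line on LU is 21.3 from L and the perpendicular offset is √(39.1² − 21.3²) = 32.8. Taking the left-of-LU solution: A = (42.2, 48.0).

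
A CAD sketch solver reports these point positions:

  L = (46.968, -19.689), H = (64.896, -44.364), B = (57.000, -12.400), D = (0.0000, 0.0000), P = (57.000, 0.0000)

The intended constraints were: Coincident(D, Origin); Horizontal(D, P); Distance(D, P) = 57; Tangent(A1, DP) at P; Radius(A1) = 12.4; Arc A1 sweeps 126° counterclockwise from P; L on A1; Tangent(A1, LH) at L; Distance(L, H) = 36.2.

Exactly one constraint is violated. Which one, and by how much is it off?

Distance(L, H) = 36.2 — off by 5.70.

D = (0.00, 0.00) ✓; D.y = 0.00, P.y = 0.00 ✓; |DP| = 57.00 ✓; ∠(BP, PD) = 90.00° ✓; |BP| = 12.40 ✓; bearing(B→L) − bearing(B→P) = 126.0° ✓; |BL| = 12.40 ✓; ∠(BL, LH) = 90.00° ✓; |LH| = 30.50 ✗.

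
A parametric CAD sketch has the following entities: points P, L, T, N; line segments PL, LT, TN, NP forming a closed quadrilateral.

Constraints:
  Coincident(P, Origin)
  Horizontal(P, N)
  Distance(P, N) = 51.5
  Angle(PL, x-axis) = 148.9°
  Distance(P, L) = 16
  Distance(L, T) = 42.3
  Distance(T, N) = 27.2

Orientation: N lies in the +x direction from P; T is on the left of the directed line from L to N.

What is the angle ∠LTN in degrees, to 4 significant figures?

141.1°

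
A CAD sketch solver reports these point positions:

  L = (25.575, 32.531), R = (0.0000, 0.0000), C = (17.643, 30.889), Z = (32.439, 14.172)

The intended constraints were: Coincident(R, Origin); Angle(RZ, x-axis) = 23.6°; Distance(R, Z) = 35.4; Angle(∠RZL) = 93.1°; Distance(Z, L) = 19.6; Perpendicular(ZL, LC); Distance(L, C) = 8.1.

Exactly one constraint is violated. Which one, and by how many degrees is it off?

Perpendicular(ZL, LC) — off by 8.80°.

R = (0.00, 0.00) ✓; RZ at 23.60° ✓; |RZ| = 35.40 ✓; ∠RZL = 93.10° ✓; |ZL| = 19.60 ✓; ∠(ZL, LC) = 81.20° ✗; |LC| = 8.100 ✓.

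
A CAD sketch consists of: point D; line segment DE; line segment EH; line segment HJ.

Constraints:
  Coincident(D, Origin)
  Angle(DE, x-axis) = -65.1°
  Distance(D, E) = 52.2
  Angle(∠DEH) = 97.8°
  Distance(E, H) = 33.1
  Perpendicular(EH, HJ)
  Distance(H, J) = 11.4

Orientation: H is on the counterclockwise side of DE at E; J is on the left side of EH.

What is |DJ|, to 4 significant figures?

56.92

D is at the origin; DE runs at -65.1° with length 52.2, so E = 52.2·(cos -65.1°, sin -65.1°) = (21.98, -47.35). ∠DEH = 97.8°, so EH runs at -65.1° + (180° − 97.8°) = 17.10° from the x-axis; with |EH| = 33.1, H = E + 33.1·(cos 17.10°, sin 17.10°) = (53.61, -37.61). EH is perpendicular to HJ; with |HJ| = 11.4 on the left of EH, J = H + 11.4·(-0.2940, 0.9558) = (50.26, -26.72). Then |DJ| = |J − D| = 56.92.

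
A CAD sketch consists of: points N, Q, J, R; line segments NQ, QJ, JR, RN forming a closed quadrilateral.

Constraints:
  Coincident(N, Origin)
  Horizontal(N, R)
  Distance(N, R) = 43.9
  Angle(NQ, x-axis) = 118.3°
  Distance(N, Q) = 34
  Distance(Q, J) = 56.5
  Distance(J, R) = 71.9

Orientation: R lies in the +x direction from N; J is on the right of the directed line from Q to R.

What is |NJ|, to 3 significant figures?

34.9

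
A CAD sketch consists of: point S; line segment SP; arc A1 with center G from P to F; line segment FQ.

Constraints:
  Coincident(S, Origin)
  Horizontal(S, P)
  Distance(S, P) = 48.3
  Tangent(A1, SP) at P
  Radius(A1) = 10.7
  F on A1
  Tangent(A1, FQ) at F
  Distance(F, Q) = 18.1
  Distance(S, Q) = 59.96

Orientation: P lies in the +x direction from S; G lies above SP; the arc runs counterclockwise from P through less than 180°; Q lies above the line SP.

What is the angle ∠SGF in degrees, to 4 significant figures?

169.2°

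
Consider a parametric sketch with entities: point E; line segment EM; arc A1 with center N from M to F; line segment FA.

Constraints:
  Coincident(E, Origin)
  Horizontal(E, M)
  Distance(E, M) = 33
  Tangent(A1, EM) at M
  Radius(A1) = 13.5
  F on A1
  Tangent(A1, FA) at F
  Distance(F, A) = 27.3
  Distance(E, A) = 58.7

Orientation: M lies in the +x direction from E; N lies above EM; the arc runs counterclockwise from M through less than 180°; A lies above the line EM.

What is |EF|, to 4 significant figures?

49.04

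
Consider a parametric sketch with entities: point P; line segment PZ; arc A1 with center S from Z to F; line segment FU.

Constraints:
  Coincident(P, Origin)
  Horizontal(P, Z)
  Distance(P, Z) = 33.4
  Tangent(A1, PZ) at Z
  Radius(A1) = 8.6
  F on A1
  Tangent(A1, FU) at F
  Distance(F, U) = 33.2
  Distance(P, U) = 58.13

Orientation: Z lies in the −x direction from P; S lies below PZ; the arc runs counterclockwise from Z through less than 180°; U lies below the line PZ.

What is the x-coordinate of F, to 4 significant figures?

-41.98

Checks: |SF| = 8.600 ✓; ∠(SF, FU) = 90.00° ✓; |FU| = 33.20 ✓; |PU| = 58.13 ✓.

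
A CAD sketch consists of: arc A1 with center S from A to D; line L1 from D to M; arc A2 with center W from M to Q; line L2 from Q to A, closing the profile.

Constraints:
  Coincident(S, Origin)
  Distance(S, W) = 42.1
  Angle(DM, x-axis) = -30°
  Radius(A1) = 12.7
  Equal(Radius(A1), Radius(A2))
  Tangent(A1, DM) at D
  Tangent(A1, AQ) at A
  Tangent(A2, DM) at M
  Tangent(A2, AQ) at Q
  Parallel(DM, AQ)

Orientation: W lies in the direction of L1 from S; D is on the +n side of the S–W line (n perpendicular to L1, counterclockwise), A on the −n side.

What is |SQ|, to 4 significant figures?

43.97

The slot axis is L1's direction at -30.0°, so u = (cos -30.0°, sin -30.0°) = (0.8660, -0.5000) and n = (−sin -30.0°, cos -30.0°) = (0.5000, 0.8660). S is at the origin and W lies 42.1 along u from S, so W = 42.1·u = (36.46, -21.05). Tangency of A1 to both parallel lines with radius 12.7 puts D and A at S ± 12.7·n: D = (6.350, 11.00), A = (-6.350, -11.00). Equal radii place M and Q the same way about W: M = W + 12.7·n = (42.81, -10.05), Q = W − 12.7·n = (30.11, -32.05). Then |SQ| = |Q − S| = 43.97.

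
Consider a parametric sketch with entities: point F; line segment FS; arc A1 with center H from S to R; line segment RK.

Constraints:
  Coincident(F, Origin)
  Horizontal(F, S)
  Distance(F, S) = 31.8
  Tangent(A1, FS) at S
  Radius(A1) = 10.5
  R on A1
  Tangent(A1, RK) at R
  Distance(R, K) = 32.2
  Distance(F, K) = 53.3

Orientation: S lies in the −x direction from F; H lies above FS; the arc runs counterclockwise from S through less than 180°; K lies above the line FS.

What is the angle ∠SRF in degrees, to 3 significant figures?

96.6°

Checks: |HS| = 10.50 ✓; |HR| = 10.50 ✓; ∠(HR, RK) = 90.00° ✓; |RK| = 32.20 ✓; |FK| = 53.30 ✓.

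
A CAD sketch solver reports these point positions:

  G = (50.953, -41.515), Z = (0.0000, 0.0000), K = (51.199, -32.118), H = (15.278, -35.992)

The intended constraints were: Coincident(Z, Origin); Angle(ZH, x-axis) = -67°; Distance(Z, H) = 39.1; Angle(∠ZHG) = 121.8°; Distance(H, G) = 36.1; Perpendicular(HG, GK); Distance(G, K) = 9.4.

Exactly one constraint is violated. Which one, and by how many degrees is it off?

Perpendicular(HG, GK) — off by 7.30°.

Z = (0.00, 0.00) ✓; ZH at -67.00° ✓; |ZH| = 39.10 ✓; ∠ZHG = 121.8° ✓; |HG| = 36.10 ✓; ∠(HG, GK) = 97.30° ✗; |GK| = 9.400 ✓.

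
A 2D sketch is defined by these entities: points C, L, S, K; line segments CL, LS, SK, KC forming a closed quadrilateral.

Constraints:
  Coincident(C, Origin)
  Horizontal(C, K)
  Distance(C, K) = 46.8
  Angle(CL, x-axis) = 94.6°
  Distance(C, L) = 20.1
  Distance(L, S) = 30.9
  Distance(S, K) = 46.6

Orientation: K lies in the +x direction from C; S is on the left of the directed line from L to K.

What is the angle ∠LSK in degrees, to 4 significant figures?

82.39°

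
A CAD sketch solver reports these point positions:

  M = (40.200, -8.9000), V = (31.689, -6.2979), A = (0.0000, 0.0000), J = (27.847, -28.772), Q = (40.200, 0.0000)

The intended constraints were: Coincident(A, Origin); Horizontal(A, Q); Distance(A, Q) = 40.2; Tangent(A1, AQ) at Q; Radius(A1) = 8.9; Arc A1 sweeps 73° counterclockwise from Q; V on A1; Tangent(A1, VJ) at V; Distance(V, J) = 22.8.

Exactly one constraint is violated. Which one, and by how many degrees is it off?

Tangent(A1, VJ) at V — off by 7.30°.

A = (0.00, 0.00) ✓; A.y = 0.00, Q.y = 0.00 ✓; |AQ| = 40.20 ✓; ∠(MQ, QA) = 90.00° ✓; |MQ| = 8.900 ✓; bearing(M→V) − bearing(M→Q) = 73.00° ✓; |MV| = 8.900 ✓; ∠(MV, VJ) = 82.70° ✗; |VJ| = 22.80 ✓.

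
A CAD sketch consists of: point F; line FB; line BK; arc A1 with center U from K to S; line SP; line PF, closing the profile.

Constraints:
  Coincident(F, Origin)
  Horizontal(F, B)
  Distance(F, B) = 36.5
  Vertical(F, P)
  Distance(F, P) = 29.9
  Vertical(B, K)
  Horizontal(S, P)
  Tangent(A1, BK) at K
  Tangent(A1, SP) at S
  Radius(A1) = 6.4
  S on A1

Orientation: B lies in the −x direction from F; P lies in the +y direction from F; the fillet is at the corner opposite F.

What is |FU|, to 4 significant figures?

38.19

F is at the origin; F and B share the same y with |FB| = 36.5 and B on the −x side, so B = (-36.50, 0.000). F and P share the same x with |FP| = 29.9 and P on the +y side, so P = (0.000, 29.90). The virtual corner opposite F is at (-36.50, 29.90). The tangent condition forces UK to be normal to BK and A1 meets SP tangentially, so US is at right angles to SP, with radius 6.4, so the center U sits 6.4 in from both sides at U = (-30.10, 23.50). Then |FU| = |U − F| = 38.19.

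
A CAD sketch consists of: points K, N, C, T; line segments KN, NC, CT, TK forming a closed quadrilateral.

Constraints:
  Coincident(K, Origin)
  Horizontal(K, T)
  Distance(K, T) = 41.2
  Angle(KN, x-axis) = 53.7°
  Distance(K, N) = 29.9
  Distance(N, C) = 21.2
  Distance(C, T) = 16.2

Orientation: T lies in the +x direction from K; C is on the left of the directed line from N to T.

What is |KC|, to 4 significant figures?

40.34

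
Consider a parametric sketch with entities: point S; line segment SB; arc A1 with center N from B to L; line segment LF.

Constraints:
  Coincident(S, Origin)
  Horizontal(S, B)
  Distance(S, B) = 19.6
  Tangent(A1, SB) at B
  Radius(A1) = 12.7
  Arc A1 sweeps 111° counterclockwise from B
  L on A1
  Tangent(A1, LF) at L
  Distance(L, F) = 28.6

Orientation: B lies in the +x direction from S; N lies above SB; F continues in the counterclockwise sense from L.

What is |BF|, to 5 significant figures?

43.981

S is at the origin; SB is horizontal with |SB| = 19.6 and B on the +x side, so B = (19.600, 0.0000). A1 meets SB tangentially, so NB is at right angles to SB, so N = B + (0, 12.7) = (19.600, 12.700). On A1, B sits at bearing -90° from N; a 111° counterclockwise sweep puts L at bearing 21°, so L = N + 12.7·(cos 21°, sin 21°) = (31.456, 17.251). Since A1 is tangent to LF there, NL ⟂ LF, so LF runs along (−sin 21°, cos 21°); with |LF| = 28.6, F = (21.207, 43.952). Then |BF| = |F − B| = 43.981.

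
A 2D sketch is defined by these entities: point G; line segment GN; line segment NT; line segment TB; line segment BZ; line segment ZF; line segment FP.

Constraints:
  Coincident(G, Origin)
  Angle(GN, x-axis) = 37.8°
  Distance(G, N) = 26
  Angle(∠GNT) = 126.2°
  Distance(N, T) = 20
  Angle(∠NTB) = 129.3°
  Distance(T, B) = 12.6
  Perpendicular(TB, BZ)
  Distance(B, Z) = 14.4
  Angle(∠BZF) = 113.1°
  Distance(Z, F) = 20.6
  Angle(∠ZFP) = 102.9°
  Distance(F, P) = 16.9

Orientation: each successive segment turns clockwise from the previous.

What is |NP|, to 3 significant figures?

7.58

G is at the origin; GN runs at 37.8° with length 26.0, so N = (20.5, 15.9). ∠GNT = 126.2° gives NT at -16.0° from the x-axis; with |NT| = 20.0, T = (39.8, 10.4). ∠NTB = 129.3° gives TB at -66.7° from the x-axis; with |TB| = 12.6, B = (44.8, -1.15). TB is perpendicular to BZ, so BZ runs at -157°; with |BZ| = 14.4, Z = (31.5, -6.85). ∠BZF = 113.1° gives ZF at 136° from the x-axis; with |ZF| = 20.6, F = (16.6, 7.36). ∠ZFP = 102.9° gives FP at 59.3° from the x-axis; with |FP| = 16.9, P = (25.2, 21.9). Then |NP| = |P − N| = 7.58.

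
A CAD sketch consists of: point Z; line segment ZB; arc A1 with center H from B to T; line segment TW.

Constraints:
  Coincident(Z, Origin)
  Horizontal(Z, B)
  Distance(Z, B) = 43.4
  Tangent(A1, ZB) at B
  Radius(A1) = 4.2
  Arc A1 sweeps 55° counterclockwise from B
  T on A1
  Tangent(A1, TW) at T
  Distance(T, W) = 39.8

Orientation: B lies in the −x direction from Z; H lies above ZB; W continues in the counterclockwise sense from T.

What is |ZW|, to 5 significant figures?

38.424

Z is at the origin; ZB is horizontal with |ZB| = 43.4 and B on the −x side, so B = (-43.400, 0.0000). Tangency of A1 to ZB means the radius HB is perpendicular to ZB, so H = B + (0, 4.2) = (-43.400, 4.2000). On A1, B sits at bearing -90° from H; a 55° counterclockwise sweep puts T at bearing -35°, so T = H + 4.2·(cos -35°, sin -35°) = (-39.960, 1.7910). Tangency of A1 to TW means the radius HT is perpendicular to TW, so TW runs along (−sin -35°, cos -35°); with |TW| = 39.8, W = (-17.131, 34.393). Then |ZW| = |W − Z| = 38.424.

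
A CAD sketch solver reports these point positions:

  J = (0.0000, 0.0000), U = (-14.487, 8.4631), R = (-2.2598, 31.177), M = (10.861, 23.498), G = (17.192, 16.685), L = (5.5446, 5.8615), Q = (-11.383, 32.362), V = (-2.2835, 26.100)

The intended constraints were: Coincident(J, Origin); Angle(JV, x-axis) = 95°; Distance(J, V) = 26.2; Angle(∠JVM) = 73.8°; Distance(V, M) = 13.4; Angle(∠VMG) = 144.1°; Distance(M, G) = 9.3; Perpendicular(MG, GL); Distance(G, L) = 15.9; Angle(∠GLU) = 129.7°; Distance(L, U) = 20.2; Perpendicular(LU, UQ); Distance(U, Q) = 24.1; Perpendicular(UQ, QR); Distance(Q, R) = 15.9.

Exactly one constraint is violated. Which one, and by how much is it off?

Distance(Q, R) = 15.9 — off by 6.70.

J = (0.00, 0.00) ✓; JV at 95.00° ✓; |JV| = 26.20 ✓; ∠JVM = 73.80° ✓; |VM| = 13.40 ✓; ∠VMG = 144.1° ✓; |MG| = 9.300 ✓; ∠(MG, GL) = 90.00° ✓; |GL| = 15.90 ✓; ∠GLU = 129.7° ✓; |LU| = 20.20 ✓; ∠(LU, UQ) = 90.00° ✓; |UQ| = 24.10 ✓; ∠(UQ, QR) = 90.00° ✓; |QR| = 9.200 ✗.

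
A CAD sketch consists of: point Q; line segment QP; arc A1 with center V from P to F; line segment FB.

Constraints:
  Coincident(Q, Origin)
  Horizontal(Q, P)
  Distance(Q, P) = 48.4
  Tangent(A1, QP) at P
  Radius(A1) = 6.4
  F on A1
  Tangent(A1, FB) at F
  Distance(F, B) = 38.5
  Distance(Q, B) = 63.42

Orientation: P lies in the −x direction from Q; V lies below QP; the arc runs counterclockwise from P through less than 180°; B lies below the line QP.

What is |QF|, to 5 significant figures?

55.170

Q is at the origin; QP is horizontal with |QP| = 48.4 and P on the −x side, so P = (-48.400, 0.0000). A1 meets QP tangentially, so VP is at right angles to QP, so V = P + (0, -6.4) = (-48.400, -6.4000). Since VF ⟂ FB (tangency), |VB| = √(6.4² + 38.5²) = 39.028 regardless of where F sits on A1. So B lies on both circle(Q, 63.42) and circle(V, 39.028); the below-QP intersection is B = (-44.457, -45.229). F is the foot of the tangent from B: F = (-54.575, -8.0819).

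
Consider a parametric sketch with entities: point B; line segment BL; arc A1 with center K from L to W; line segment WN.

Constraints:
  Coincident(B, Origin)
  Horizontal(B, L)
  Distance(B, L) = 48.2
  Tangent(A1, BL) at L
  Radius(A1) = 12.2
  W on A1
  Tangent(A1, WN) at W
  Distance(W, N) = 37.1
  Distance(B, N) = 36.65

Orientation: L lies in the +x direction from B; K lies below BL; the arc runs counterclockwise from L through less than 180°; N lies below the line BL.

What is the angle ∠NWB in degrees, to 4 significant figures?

57.52°

B is at the origin; B and L share the same y with |BL| = 48.2 and L on the +x side, so L = (48.20, 0.000). A1 meets BL tangentially, so KL is at right angles to BL, so K = L + (0, -12.2) = (48.20, -12.20). Since KW ⟂ WN (tangency), |KN| = √(12.2² + 37.1²) = 39.05 regardless of where W sits on A1. So N lies on both circle(B, 36.65) and circle(K, 39.05); the below-BL intersection is N = (15.33, -33.29). W is the foot of the tangent from N: W = (38.73, -4.504).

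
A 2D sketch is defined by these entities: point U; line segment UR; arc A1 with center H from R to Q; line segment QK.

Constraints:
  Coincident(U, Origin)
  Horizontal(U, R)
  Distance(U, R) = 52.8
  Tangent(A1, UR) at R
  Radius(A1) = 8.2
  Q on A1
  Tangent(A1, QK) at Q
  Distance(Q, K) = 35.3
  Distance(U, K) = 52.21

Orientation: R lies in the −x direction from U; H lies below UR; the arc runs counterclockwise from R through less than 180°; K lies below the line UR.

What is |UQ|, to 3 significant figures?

60.3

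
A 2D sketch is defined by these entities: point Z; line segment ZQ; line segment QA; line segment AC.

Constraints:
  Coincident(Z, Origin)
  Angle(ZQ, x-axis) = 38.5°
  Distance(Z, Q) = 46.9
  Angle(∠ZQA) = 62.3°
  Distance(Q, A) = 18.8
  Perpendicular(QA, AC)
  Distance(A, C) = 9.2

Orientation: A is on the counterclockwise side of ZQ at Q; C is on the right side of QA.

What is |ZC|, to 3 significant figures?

50.8

∠ZQA = 62.3°, so QA runs at 38.5° + (180° − 62.3°) = 156° from the x-axis; with |QA| = 18.8, A = Q + 18.8·(cos 156°, sin 156°) = (19.5, 36.8). QA is perpendicular to AC; with |AC| = 9.2 on the right of QA, C = A + 9.2·(0.404, 0.915) = (23.2, 45.2). Then |ZC| = |C − Z| = 50.8.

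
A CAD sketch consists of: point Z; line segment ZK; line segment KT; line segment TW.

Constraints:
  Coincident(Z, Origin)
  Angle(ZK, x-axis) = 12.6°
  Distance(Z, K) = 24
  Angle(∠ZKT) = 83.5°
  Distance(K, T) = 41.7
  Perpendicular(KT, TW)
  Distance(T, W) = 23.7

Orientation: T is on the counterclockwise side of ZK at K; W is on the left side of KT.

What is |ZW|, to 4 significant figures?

38.98

Z is at the origin; ZK runs at 12.6° with length 24.0, so K = 24.0·(cos 12.6°, sin 12.6°) = (23.42, 5.235). ∠ZKT = 83.5°, so KT runs at 12.6° + (180° − 83.5°) = 109.1° from the x-axis; with |KT| = 41.7, T = K + 41.7·(cos 109.1°, sin 109.1°) = (9.777, 44.64). KT ⟂ TW; with |TW| = 23.7 on the left of KT, W = T + 23.7·(-0.9449, -0.3272) = (-12.62, 36.88). Then |ZW| = |W − Z| = 38.98.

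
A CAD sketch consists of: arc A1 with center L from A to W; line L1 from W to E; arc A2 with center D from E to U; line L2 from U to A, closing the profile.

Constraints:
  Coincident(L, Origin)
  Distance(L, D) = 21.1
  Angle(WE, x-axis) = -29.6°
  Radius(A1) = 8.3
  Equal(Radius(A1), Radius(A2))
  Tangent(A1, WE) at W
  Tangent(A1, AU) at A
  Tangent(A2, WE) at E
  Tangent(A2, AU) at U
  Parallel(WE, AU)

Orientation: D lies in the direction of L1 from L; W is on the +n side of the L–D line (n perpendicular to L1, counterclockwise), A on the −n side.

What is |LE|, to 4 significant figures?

22.67

Tangency of A1 to both parallel lines with radius 8.3 puts W and A at L ± 8.3·n: W = (4.100, 7.217), A = (-4.100, -7.217). Equal radii place E and U the same way about D: E = D + 8.3·n = (22.45, -3.205), U = D − 8.3·n = (14.25, -17.64). Then |LE| = |E − L| = 22.67.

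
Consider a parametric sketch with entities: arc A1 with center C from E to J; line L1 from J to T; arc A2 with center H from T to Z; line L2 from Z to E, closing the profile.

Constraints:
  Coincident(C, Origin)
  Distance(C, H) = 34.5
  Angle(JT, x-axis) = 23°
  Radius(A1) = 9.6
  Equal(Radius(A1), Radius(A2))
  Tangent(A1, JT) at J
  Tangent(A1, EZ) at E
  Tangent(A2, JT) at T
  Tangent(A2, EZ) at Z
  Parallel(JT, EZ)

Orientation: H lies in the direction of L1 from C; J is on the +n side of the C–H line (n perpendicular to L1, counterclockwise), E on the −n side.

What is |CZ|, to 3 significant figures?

35.8

Tangency of A1 to both parallel lines with radius 9.6 puts J and E at C ± 9.6·n: J = (-3.75, 8.84), E = (3.75, -8.84). Equal radii place T and Z the same way about H: T = H + 9.6·n = (28.0, 22.3), Z = H − 9.6·n = (35.5, 4.64). Then |CZ| = |Z − C| = 35.8.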